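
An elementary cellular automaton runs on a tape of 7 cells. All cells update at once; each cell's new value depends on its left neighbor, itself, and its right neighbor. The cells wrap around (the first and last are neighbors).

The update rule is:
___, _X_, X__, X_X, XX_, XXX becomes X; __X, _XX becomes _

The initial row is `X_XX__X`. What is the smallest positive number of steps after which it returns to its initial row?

7

step 1: XX_XX__
step 2: _XX_XX_
step 3: __XX_XX
step 4: X__XX_X
step 5: XX__XX_
step 6: _XX__XX
step 7: X_XX__X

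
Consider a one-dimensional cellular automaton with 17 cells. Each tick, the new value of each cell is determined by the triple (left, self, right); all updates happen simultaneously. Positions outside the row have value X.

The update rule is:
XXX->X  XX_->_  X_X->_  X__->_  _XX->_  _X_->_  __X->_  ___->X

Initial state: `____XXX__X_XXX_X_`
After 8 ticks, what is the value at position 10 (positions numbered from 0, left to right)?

_

tick 1: _XX__X______X____
tick 2: _______XXXX___XX_
tick 3: _XXXXX__XX__X____
tick 4: __XXX_________XX_
tick 5: ___X__XXXXXXX____
tick 6: _X_____XXXXX__XX_
tick 7: ___XXX__XXX______
tick 8: _X__X____X__XXXX_
position 10 holds _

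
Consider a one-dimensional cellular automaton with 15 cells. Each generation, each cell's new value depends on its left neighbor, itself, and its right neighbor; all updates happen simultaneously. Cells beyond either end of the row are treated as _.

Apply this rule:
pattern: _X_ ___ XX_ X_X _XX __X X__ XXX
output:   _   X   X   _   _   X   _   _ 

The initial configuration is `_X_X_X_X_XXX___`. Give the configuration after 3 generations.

X__________X_XX
__XXXXXXXXX___X
XX________X_XX_

XX________X_XX_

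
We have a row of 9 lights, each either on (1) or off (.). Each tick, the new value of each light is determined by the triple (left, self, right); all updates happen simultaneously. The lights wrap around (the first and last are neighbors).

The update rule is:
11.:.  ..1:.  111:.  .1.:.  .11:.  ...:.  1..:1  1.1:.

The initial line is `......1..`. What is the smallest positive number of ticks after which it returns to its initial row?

9

.......1.
........1
1........
.1.......
..1......
...1.....
....1....
.....1...
......1..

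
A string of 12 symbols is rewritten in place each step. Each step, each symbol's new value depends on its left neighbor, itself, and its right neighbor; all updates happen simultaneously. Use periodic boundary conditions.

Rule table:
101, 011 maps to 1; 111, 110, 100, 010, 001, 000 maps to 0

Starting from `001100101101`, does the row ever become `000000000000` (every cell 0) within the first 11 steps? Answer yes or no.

001000011010
000000010100
000000001000
000000000000
all cells are 0 at step 4

yes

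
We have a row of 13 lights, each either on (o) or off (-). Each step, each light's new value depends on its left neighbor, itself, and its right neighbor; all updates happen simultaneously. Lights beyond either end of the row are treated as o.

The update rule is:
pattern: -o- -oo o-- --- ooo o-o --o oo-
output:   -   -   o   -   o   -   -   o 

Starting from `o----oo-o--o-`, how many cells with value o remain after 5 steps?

7

oo----o--o---
ooo----o--o--
oooo----o--o-
ooooo----o---
oooooo----o--
count of o: 7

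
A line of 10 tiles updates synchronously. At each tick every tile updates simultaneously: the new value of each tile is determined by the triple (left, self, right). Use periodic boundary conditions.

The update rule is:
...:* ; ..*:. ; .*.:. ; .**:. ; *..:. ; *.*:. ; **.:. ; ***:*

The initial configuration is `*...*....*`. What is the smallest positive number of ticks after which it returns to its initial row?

..*...**..
*...*....*

2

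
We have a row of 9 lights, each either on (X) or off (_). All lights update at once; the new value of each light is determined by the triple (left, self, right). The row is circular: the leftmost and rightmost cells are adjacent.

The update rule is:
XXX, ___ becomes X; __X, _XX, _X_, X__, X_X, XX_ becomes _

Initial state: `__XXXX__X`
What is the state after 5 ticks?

_XXXXXX__

___XX____
XX____XXX
X__XX__XX
________X
_XXXXXX__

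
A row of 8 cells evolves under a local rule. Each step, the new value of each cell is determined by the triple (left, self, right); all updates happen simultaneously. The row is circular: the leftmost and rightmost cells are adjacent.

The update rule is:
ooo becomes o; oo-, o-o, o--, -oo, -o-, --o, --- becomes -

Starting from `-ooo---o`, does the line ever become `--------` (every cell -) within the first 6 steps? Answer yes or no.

yes

step 1: --o-----
step 2: --------
all cells are - at step 2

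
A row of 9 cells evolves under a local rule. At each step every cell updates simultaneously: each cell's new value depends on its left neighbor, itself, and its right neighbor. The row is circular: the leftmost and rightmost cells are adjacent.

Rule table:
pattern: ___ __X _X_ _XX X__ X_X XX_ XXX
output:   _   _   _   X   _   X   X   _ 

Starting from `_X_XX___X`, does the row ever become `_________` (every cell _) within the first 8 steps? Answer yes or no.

step 1: X_XXX____
step 2: _XX_X____
step 3: _XXX_____
step 4: _X_X_____
step 5: __X______
step 6: _________
all cells are _ at step 6

yes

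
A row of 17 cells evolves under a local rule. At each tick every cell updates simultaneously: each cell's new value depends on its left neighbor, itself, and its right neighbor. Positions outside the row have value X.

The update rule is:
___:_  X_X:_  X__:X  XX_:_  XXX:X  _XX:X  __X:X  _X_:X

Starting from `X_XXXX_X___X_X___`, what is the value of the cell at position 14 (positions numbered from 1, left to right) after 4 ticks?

__XXX__XX_XX_XX_X
XXXX_XXX__X__X__X
XXX__XX_XXXXXXXXX
XX_XXX__XXXXXXXXX
position 14 holds X

X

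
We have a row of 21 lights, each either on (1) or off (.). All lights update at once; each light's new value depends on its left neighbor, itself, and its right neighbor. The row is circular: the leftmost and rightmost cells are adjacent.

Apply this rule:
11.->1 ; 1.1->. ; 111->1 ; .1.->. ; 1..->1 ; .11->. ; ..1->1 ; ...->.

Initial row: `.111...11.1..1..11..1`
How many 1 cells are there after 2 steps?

10

..111.1.1..11.11.111.
.1.11....11.1..1..111
count of 1: 10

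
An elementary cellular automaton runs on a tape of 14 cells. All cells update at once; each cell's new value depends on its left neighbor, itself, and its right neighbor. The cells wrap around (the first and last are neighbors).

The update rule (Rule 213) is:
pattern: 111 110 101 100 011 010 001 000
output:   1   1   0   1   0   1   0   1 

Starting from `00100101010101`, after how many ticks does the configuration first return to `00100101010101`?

tick 1: 10110101010101
tick 2: 10010101010100
tick 3: 11010101010110
tick 4: 01010101010010
tick 5: 01010101011011
tick 6: 01010101001001
tick 7: 01010101101101
tick 8: 01010100100101
tick 9: 01010110110101
tick 10: 01010010010101
tick 11: 01011011010101
tick 12: 01001001010101
tick 13: 01101101010101
tick 14: 00100101010101

14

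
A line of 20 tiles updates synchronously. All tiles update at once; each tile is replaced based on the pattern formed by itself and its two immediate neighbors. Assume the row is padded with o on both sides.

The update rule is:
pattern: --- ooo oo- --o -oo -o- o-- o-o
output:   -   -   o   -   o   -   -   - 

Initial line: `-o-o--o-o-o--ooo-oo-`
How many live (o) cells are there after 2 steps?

2

-------------o-o-oo-
-----------------oo-
count of o: 2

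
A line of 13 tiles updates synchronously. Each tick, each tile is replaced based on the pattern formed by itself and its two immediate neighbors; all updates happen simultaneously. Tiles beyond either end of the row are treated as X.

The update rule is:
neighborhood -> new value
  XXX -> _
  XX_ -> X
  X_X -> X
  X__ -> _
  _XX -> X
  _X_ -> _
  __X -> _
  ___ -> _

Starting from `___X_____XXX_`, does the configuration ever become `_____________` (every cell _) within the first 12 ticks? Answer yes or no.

tick 1: _________X_XX
tick 2: __________XX_
tick 3: __________XXX
tick 4: __________X__
tick 5: _____________
all cells are _ at tick 5

yes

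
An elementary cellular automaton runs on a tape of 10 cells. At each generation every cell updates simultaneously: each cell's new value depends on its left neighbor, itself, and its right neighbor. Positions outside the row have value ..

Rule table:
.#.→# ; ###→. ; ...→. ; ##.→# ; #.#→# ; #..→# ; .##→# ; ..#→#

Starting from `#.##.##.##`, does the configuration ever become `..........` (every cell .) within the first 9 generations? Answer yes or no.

##########
#........#
##......##
###....###
#.##..##.#
##########  (repeats generation 1; period 5)
generation 9: ###....###
generation 9 is ###....###, still not uniform .

no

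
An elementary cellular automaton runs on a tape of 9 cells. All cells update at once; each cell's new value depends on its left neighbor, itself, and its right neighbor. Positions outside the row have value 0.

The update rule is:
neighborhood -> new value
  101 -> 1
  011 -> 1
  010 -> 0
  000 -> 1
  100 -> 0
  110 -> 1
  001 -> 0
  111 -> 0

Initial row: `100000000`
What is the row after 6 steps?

101000100

001111111
101000001
010011100
000010101
111001010
101000100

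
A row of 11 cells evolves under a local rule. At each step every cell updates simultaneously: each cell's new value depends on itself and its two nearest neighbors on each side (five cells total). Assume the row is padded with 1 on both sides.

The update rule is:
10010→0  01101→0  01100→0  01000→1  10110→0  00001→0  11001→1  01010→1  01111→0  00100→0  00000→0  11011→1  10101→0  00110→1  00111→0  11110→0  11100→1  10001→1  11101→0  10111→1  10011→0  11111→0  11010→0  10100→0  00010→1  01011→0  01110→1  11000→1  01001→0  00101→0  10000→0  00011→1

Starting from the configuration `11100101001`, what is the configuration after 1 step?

00110010000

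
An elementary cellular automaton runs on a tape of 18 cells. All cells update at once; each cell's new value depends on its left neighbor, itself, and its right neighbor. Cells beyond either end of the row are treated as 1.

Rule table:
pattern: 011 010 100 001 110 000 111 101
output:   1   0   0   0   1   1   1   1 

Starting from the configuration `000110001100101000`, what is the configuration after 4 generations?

111111111110011111

010110101100010010
101111011101000001
111111111110011101
111111111110011111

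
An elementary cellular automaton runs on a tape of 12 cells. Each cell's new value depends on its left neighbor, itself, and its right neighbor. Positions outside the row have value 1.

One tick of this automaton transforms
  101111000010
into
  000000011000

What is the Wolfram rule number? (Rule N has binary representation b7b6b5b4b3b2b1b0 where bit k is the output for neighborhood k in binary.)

1

position 3: 111 → 0  (bit 7 = 0)
position 0: 110 → 0  (bit 6 = 0)
position 1: 101 → 0  (bit 5 = 0)
position 6: 100 → 0  (bit 4 = 0)
position 2: 011 → 0  (bit 3 = 0)
position 10: 010 → 0  (bit 2 = 0)
position 9: 001 → 0  (bit 1 = 0)
position 7: 000 → 1  (bit 0 = 1)
bits b7..b0 = 00000001 = 1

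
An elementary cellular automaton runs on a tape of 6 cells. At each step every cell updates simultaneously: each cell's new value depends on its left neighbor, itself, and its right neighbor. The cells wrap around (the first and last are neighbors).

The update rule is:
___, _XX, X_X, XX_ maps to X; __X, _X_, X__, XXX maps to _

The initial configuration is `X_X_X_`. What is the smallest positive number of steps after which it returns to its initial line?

2

_X_X_X
X_X_X_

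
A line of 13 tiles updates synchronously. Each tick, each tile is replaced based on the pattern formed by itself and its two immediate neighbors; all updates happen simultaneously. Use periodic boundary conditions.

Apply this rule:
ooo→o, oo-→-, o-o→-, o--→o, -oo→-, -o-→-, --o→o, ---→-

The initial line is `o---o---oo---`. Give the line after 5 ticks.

-----o------o

-o-o-o-o--o-o
--------oo---
-------o--o--
------o-oo-o-
-----o------o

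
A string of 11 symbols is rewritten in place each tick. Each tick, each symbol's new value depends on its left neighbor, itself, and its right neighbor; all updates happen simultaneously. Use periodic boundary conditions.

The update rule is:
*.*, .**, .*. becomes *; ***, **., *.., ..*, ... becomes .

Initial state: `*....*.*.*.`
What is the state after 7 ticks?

.....*.....

*....******
.....*.....
.....*.....  (fixed point — unchanged through tick 7)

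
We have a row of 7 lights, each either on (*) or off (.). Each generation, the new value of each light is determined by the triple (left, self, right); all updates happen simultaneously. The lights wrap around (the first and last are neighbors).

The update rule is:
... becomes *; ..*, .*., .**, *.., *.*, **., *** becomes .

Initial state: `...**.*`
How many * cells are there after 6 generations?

.*.....
...****
.*.....  (repeats generation 1; period 2)
generation 6: ...****
count of *: 4

4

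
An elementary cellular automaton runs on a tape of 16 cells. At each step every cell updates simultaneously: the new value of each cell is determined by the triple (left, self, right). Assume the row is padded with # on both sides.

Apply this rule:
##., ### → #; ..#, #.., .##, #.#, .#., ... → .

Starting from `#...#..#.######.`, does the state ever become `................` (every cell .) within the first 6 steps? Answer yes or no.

no

step 1: #.........#####.
step 2: #..........####.
step 3: #...........###.
step 4: #............##.
step 5: #.............#.
step 6: #...............
step 6 is #..............., still not uniform .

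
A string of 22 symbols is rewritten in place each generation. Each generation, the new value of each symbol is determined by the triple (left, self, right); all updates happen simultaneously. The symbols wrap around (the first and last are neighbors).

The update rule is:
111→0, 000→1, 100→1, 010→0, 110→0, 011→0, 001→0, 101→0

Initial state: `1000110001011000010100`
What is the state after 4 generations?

0011000111100001110010

generation 1: 0110001100000111000010
generation 2: 0001100011110000111001
generation 3: 1100011000001110000100
generation 4: 0011000111100001110010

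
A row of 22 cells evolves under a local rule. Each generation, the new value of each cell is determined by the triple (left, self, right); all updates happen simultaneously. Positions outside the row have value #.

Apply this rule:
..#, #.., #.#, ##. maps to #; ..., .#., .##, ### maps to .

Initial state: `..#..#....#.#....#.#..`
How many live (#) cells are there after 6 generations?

13

generation 1: ##.##.#..#.#.#..#.#.##
generation 2: .##.##.##.#.#.##.#.#..
generation 3: #.##.##.##.#.#.##.#.##
generation 4: ##.##.##.##.#.#.##.#..
generation 5: .##.##.##.##.#.#.##.##
generation 6: #.##.##.##.##.#.#.##..
count of #: 13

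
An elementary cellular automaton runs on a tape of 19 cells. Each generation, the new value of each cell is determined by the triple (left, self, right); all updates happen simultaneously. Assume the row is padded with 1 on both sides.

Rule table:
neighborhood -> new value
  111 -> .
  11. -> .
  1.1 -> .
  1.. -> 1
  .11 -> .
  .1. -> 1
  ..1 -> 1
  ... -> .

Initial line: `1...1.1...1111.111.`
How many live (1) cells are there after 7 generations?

4

generation 1: .1.11.11.1.........
generation 2: .1.......11.......1
generation 3: .11.....1..1.....1.
generation 4: ...1...111111...11.
generation 5: 1.111.1......1.1...
generation 6: ......11....11.11.1
generation 7: 1....1..1..1.......
count of 1: 4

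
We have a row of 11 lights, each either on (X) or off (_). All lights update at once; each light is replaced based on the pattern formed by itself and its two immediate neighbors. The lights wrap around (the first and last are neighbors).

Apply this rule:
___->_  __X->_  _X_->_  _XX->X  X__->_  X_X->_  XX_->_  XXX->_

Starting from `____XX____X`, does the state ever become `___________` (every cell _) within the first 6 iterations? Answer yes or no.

iteration 1: ____X______
iteration 2: ___________
all cells are _ at iteration 2

yes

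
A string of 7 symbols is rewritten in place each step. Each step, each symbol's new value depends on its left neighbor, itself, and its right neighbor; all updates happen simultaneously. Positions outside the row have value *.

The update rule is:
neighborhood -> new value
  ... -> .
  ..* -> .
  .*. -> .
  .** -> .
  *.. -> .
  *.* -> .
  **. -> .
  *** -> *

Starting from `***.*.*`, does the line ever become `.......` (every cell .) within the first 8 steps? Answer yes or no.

yes

**.....
*......
.......
all cells are . at step 3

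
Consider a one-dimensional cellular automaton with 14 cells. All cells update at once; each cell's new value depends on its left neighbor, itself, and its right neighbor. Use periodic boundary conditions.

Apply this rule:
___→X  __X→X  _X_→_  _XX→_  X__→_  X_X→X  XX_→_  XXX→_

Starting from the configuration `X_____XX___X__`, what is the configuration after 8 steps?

_X__X_____XX__

step 1: __XXXX___XX__X
step 2: _X_____XX___X_
step 3: X__XXXX___XX__
step 4: __X_____XX___X
step 5: _X__XXXX___XX_
step 6: X__X_____XX___
step 7: __X__XXXX___XX
step 8: _X__X_____XX__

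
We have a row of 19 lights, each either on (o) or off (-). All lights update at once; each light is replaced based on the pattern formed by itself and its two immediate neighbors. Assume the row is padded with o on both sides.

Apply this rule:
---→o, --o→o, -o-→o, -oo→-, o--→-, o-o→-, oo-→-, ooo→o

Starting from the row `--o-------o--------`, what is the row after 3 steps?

-oooo-ooo--oo-ooooo

step 1: -oo-ooooooo-ooooooo
step 2: -----ooooo---oooooo
step 3: -oooo-ooo--oo-ooooo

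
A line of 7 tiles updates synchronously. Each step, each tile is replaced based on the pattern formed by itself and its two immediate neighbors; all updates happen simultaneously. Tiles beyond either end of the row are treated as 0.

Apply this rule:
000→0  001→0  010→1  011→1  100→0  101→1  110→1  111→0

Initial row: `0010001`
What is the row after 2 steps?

step 1: 0010001  (fixed point — unchanged through step 2)

0010001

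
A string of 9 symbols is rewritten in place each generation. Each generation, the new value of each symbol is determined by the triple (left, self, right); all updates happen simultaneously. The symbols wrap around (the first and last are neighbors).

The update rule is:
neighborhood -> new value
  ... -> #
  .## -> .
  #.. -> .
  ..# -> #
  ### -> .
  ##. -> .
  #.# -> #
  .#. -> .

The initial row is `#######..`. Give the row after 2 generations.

generation 1: ........#
generation 2: .#######.

.#######.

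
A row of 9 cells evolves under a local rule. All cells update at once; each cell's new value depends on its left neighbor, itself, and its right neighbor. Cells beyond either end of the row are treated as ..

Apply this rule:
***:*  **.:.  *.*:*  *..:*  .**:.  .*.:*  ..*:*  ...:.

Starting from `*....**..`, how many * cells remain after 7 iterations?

6

**..*..*.
..*******
.*.*****.
***.***.*
.*.*.*.**
*******..
.*****.*.
count of *: 6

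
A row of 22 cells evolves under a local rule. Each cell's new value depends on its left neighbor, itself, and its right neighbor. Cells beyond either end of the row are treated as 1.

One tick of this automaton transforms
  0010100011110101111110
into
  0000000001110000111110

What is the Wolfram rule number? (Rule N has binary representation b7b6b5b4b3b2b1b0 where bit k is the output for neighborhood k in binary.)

position 9: 111 → 1  (bit 7 = 1)
position 11: 110 → 1  (bit 6 = 1)
position 3: 101 → 0  (bit 5 = 0)
position 0: 100 → 0  (bit 4 = 0)
position 8: 011 → 0  (bit 3 = 0)
position 2: 010 → 0  (bit 2 = 0)
position 1: 001 → 0  (bit 1 = 0)
position 6: 000 → 0  (bit 0 = 0)
bits b7..b0 = 11000000 = 192

192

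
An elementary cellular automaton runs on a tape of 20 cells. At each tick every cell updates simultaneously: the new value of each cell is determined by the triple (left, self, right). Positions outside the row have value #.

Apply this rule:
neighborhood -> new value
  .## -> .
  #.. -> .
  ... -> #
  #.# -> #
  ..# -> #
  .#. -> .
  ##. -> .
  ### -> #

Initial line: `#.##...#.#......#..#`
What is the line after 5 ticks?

.#...##.#..#####..#.
#..##..#..#.###..#.#
..#...#..#.#.#..#.#.
.#..##..#.#.#..#.#.#
#..#...#.#.#..#.#.#.

#..#...#.#.#..#.#.#.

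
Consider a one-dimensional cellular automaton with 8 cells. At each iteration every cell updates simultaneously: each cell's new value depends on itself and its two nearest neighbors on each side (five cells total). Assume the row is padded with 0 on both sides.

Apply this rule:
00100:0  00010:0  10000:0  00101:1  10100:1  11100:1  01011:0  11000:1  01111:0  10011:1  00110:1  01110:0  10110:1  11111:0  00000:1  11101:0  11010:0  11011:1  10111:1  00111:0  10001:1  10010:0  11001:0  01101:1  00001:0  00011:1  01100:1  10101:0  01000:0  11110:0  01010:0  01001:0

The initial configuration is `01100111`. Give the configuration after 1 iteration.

11101001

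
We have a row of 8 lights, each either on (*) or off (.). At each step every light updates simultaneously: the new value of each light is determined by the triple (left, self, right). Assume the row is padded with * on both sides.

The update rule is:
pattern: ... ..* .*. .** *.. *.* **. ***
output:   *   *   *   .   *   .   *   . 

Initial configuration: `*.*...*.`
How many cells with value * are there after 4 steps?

*.*****.
*.....*.
*******.
......*.
count of *: 1

1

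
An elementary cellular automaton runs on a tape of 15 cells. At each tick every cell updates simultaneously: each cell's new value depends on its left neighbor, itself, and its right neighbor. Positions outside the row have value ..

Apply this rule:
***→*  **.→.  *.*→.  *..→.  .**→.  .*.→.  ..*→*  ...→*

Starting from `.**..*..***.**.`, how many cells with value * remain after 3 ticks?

*...*..*.*.....
..**..*....****
**...*..***.**.
count of *: 8

8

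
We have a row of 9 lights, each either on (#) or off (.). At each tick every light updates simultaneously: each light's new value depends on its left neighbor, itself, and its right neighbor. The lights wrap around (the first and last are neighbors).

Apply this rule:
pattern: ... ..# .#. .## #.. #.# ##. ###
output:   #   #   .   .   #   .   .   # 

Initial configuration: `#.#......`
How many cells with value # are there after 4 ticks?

6

...######
###.####.
.#...##..
#.###..##
count of #: 6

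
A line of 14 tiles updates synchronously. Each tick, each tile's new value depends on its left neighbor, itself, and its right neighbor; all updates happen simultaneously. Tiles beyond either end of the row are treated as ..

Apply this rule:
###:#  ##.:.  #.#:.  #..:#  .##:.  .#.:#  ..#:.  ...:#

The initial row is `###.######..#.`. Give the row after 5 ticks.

#.#..#..##...#

tick 1: .#...####.#.##
tick 2: .###..##..#...
tick 3: ..#.#...#.####
tick 4: #.#.###.#..##.
tick 5: #.#..#..##...#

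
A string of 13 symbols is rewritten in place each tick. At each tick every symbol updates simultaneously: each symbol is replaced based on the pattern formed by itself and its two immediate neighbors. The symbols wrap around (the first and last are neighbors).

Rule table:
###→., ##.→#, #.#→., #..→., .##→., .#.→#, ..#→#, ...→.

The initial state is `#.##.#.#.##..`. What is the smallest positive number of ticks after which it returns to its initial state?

#..#.#.#..#.#
#.##.#.#.##..

2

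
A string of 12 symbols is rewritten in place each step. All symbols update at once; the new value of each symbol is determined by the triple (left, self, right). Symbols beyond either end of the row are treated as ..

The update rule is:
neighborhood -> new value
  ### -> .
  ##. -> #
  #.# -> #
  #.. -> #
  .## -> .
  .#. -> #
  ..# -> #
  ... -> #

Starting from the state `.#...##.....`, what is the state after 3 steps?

step 1: #####.######
step 2: ....##.....#
step 3: ####.#######

####.#######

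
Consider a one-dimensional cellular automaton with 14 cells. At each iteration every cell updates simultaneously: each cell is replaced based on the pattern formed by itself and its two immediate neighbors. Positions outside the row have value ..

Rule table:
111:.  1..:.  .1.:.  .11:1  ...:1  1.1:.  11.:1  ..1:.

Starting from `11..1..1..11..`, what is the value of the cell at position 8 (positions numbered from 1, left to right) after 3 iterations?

11........11.1
11.111111.11..
11.1....1.11.1
position 8 holds .

.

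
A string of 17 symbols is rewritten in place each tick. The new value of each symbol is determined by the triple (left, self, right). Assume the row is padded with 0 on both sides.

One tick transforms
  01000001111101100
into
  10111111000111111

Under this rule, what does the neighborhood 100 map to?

1

At position 2 the neighborhood is 100; the next row has 1 there.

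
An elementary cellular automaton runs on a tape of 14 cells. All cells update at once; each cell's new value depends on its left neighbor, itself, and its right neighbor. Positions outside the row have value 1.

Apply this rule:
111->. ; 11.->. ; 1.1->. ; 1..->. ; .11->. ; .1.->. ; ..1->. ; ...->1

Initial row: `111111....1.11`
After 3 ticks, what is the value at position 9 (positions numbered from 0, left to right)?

.......11.....
.11111....111.
.......11.....
position 9 holds .

.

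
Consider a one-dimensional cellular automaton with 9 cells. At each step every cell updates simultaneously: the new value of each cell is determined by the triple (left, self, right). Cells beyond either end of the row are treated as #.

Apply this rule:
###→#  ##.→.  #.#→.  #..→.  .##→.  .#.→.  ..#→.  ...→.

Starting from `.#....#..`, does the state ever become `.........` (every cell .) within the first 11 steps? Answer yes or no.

.........
all cells are . at step 1

yes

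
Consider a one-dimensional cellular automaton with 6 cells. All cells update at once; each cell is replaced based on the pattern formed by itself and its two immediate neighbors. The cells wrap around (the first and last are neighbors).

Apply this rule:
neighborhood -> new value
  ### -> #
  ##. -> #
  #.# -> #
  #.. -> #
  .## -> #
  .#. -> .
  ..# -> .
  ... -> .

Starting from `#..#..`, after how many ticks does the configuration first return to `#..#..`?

.#..#.
..#..#
#..#..

3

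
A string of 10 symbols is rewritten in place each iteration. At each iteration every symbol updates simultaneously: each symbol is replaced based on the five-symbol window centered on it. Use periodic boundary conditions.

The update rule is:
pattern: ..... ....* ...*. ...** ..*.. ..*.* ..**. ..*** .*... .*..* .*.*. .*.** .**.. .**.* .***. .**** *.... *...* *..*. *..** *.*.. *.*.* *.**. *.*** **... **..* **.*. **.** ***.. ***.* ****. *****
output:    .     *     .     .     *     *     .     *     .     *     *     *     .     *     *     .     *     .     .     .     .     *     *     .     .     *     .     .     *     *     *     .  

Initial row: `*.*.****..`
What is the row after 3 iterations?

..***..**.

****..***.
..***.***.
..***..**.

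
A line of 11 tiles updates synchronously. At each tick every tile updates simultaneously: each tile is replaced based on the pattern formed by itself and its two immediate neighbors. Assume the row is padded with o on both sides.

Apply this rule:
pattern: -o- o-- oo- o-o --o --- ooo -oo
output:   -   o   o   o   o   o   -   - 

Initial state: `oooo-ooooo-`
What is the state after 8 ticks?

-ooooo-----

---oo----oo
ooo-ooooo--
--oo----ooo
oo-ooooo---
-oo----oooo
o-ooooo----
oo----ooooo
-ooooo-----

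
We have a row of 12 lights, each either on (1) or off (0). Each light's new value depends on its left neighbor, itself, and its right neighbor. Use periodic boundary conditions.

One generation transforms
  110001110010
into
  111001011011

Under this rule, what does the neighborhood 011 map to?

1

At position 0 the neighborhood is 011; the next row has 1 there.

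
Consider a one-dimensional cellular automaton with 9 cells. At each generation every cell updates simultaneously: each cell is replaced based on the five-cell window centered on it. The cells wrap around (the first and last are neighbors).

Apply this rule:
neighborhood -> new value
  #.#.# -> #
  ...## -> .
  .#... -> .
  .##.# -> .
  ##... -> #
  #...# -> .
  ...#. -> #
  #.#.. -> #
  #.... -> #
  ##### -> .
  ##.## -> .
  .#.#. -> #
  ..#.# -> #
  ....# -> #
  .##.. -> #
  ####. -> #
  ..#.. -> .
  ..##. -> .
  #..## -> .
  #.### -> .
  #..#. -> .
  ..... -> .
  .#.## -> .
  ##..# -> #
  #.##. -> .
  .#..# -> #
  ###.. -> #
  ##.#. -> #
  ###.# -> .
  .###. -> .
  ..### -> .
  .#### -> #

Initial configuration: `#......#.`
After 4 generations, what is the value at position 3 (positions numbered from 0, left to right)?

generation 1: #.#..####
generation 2: .###..#.#
generation 3: ...##.###
generation 4: #.......#
position 3 holds .

.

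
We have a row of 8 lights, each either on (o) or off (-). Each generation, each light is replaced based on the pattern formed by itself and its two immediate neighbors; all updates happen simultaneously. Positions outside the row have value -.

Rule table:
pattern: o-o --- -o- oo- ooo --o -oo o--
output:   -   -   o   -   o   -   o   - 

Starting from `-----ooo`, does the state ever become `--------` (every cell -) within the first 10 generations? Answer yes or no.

-----oo-
-----o--
-----o--  (fixed point — unchanged through generation 10)
generation 10 is -----o--, still not uniform -

no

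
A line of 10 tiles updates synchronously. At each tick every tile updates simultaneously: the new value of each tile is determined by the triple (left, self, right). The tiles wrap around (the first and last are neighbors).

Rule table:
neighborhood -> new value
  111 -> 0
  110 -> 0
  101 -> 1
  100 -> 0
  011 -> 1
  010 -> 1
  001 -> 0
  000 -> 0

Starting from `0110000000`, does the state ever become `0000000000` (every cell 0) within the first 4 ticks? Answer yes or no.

no

0100000000
0100000000  (fixed point — unchanged through tick 4)
tick 4 is 0100000000, still not uniform 0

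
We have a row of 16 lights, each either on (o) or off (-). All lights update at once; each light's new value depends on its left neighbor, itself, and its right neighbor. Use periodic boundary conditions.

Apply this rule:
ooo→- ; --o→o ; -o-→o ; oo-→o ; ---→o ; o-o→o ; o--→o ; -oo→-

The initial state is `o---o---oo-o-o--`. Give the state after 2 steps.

oooooooo-ooooooo
-------oo-------

-------oo-------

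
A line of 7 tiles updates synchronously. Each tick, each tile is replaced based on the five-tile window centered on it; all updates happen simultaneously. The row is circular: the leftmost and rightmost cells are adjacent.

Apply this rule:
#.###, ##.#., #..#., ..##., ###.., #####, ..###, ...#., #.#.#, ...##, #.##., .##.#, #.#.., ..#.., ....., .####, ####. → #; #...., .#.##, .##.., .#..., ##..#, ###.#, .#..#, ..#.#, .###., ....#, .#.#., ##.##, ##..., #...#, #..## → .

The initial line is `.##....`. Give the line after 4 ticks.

tick 1: ##...#.
tick 2: #...#..
tick 3: #..##.#
tick 4: ...##.#

...##.#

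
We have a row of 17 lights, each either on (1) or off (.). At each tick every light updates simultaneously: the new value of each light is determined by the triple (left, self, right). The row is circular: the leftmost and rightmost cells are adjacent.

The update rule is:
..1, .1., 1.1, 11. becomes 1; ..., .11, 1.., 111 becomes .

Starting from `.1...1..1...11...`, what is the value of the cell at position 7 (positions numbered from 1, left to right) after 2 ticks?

1

11..11.11..1.1...
.1.1.11.1.1111..1
position 7 holds 1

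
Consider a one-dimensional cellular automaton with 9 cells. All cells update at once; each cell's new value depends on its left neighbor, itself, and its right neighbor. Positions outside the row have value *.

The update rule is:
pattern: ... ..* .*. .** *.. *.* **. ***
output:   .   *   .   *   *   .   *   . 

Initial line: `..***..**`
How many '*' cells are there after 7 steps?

7

step 1: ***.****.
step 2: ..*.*..*.
step 3: **...**..
step 4: .**.*****
step 5: .**.*....
step 6: .**..*..*
step 7: .****.***
count of *: 7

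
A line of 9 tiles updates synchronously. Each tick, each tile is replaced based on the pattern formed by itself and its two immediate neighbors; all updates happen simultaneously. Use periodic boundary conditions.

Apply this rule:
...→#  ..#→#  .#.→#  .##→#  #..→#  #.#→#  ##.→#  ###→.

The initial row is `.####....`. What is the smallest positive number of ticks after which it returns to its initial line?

2

##..#####
.####....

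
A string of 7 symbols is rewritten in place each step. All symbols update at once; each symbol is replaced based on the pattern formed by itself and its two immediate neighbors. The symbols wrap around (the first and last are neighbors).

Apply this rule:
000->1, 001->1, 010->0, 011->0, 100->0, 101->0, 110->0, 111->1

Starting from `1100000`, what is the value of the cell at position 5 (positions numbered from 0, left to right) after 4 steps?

1

step 1: 0001111
step 2: 0110110
step 3: 1000000
step 4: 0011111
position 5 holds 1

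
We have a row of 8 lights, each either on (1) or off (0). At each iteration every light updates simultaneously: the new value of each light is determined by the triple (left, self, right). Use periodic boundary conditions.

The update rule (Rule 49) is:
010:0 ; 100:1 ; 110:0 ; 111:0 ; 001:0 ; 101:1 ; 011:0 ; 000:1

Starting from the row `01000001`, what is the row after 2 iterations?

01000010

10111100
01000010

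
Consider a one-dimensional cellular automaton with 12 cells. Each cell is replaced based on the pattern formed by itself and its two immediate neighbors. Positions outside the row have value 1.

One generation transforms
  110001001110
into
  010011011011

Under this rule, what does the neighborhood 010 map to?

1

At position 5 the neighborhood is 010; the next row has 1 there.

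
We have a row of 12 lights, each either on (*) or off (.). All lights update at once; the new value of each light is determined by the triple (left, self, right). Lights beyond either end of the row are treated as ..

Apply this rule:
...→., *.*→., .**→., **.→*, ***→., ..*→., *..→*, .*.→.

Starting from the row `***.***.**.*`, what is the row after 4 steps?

step 1: ..*...*..*..
step 2: ...*...*..*.
step 3: ....*...*..*
step 4: .....*...*..

.....*...*..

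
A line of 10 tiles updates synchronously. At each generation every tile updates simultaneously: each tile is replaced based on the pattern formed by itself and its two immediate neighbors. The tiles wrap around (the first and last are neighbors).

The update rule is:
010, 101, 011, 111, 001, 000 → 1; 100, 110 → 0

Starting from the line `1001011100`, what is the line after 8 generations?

0011011111

1011111001
0111110011
1111100110
1111001101
1110011011
1100110111
1001101111
0011011111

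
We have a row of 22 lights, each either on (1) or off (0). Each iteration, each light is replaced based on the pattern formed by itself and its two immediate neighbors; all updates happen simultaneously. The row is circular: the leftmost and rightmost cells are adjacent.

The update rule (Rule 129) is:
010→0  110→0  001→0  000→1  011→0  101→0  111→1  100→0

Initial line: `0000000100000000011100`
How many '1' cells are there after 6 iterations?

1111110001111111001001
1111100100111110000000
0111000000011100111110
0010011111001000011100
1000001110000011001001
0011100100111000000000
count of 1: 7

7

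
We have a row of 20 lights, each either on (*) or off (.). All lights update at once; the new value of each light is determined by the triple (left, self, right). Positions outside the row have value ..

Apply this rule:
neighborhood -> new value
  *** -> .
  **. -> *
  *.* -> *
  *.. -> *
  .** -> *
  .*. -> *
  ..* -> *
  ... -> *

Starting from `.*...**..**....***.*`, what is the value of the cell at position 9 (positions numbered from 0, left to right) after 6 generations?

****************.***
*..............***.*
****************.***  (repeats generation 1; period 2)
generation 6: *..............***.*
position 9 holds .

.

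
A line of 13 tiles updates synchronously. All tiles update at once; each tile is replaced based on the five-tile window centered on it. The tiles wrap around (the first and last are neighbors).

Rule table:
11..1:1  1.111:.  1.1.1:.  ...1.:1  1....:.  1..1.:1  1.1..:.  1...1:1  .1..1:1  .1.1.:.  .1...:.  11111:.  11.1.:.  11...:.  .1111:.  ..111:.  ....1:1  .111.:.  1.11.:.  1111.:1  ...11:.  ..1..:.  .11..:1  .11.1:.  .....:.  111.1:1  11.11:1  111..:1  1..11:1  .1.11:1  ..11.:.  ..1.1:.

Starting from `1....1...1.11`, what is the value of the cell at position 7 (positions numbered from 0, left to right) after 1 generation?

1

1..11..11.1..
position 7 holds 1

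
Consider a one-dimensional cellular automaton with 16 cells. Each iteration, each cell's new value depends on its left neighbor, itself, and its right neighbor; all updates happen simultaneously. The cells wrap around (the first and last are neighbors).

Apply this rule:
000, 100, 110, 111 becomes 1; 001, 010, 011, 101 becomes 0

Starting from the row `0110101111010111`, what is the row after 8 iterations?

1110011001110011

0010000111000011
1001110011111001
1100111001111100
0110011100111110
0011001110011111
1001100111001111
1100110011100111
1110011001110011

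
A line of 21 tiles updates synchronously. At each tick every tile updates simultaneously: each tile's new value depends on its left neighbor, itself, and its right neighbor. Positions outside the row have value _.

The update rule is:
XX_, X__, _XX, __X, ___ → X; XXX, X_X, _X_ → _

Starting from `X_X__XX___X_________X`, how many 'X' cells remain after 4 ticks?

9

___XXXXXXX_XXXXXXXXX_
XXXX_____X_X_______XX
X__XXXXXX___XXXXXXXXX
_XXX____XXXXX_______X
count of X: 9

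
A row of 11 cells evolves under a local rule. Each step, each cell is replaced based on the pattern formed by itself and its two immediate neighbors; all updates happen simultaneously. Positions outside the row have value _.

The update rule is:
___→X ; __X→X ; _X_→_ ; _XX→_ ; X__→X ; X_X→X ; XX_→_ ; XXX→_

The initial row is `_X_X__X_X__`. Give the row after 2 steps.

X_X_XX_X_XX
_X_X__X_X__

_X_X__X_X__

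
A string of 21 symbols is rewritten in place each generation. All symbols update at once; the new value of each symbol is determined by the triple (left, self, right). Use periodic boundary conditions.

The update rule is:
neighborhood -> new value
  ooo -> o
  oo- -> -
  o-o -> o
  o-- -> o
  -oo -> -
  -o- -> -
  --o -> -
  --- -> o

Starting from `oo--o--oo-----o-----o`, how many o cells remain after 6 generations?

o-o--o---oooo--oooo--
-o-o--oo--oo-o--oo-o-
--o-o---o---o-o---o-o
o--o-oo--oo--o-oo--o-
-o--o--o---o--o--o--o
o-o--o--oo--o--o--o--
count of o: 8

8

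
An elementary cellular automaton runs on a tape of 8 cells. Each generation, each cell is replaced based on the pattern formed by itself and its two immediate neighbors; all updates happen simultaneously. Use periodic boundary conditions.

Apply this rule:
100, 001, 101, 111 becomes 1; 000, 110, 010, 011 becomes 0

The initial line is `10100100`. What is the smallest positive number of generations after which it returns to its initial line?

2

01011011
10100100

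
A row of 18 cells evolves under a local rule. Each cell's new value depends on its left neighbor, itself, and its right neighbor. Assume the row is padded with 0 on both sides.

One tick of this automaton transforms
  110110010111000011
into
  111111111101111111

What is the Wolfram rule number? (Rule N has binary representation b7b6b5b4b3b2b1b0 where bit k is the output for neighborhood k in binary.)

position 10: 111 → 0  (bit 7 = 0)
position 1: 110 → 1  (bit 6 = 1)
position 2: 101 → 1  (bit 5 = 1)
position 5: 100 → 1  (bit 4 = 1)
position 0: 011 → 1  (bit 3 = 1)
position 7: 010 → 1  (bit 2 = 1)
position 6: 001 → 1  (bit 1 = 1)
position 13: 000 → 1  (bit 0 = 1)
bits b7..b0 = 01111111 = 127

127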